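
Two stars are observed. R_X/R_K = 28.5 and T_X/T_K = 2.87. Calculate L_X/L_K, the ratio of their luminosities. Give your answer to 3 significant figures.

From the Stefan–Boltzmann law, L ∝ R²T⁴, so
L_X/L_K = (R_X/R_K)² (T_X/T_K)⁴ = (28.5)² × (2.87)⁴ = 812.2 × 67.85 = 5.511×10^4.

5.51×10^4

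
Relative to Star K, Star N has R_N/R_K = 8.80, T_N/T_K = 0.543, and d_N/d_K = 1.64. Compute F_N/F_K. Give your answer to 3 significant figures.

L_N/L_K = (R_N/R_K)²(T_N/T_K)⁴ = (8.80)² × (0.543)⁴ = 6.732.
F_N/F_K = (L_N/L_K)/(d_N/d_K)² = 6.732 / (1.64)² = 2.503.

2.50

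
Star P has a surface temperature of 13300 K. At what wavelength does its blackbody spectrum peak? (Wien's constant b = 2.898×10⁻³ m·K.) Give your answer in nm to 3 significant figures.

λ_max = b/T = 2.898×10⁻³ / 13300 = 2.18×10^-7 m = 217.9 nm.

218 nm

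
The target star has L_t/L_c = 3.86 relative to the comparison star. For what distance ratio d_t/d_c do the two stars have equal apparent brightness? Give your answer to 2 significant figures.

Equal flux requires L_t/d_t² = L_c/d_c², so d_t/d_c = √(L_t/L_c)
= √(3.86) = 1.965.

2.0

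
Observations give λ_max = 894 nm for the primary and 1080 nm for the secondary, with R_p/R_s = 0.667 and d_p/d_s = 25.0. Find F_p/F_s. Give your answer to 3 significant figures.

Wien's law: T_p/T_s = λ_s/λ_p = 1080/894 = 1.208.
L_p/L_s = (R_p/R_s)²(T_p/T_s)⁴ = (0.667)²(1.208)⁴ = 0.9475.
F_p/F_s = (L_p/L_s)/(d_p/d_s)² = 0.9475/(25.0)² = 0.001516.

0.00152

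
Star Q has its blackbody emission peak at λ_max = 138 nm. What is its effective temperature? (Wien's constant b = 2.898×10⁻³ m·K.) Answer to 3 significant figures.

2.10×10^4 K

T = b/λ_max = 2.898×10⁻³ / (138×10⁻⁹) = 2.100×10^4 K.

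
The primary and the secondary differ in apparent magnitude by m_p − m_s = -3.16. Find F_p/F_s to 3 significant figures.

18.4

F_p/F_s = 10^(−(m_p − m_s)/2.5) = 10^(3.16/2.5) = 10^1.264 = 18.37.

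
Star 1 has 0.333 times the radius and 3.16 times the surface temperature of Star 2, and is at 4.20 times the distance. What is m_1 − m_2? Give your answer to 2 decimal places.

0.51

L_1/L_2 = (0.333)²(3.16)⁴ = 11.06.
F_1/F_2 = (L_1/L_2)/(d_1/d_2)² = 11.06/17.64 = 0.6268.
m_1 − m_2 = −2.5 log₁₀(0.6268) = 0.51.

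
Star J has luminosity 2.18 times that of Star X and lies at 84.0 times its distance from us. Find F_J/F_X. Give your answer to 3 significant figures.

3.09×10^-4

F = L/(4πd²), so F_J/F_X = (L_J/L_X) / (d_J/d_X)²
= 2.18 / (84.0)² = 2.18 / 7056 = 3.090×10^-4.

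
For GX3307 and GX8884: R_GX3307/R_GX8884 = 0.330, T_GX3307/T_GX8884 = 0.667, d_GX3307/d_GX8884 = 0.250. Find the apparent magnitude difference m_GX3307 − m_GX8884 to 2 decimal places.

L_GX3307/L_GX8884 = (0.330)²(0.667)⁴ = 0.02155.
F_GX3307/F_GX8884 = (L_GX3307/L_GX8884)/(d_GX3307/d_GX8884)² = 0.02155/0.06250 = 0.3449.
m_GX3307 − m_GX8884 = −2.5 log₁₀(0.3449) = 1.16.

1.16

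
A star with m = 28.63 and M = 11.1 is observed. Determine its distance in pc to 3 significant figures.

3.21×10^4 pc

m − M = 5 log₁₀(d/10 pc)
28.63 − (11.1) = 17.53 = 5 log₁₀(d/10)
d = 10 × 10^(17.53/5) = 10 × 10^3.506 = 3.206×10^4 pc.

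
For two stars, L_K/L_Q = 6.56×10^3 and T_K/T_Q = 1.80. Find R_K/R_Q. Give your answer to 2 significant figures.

25

L ∝ R²T⁴ gives R ∝ √L / T², so
R_K/R_Q = √(6.56×10^3) / (1.80)² = 80.99 / 3.240 = 25.00.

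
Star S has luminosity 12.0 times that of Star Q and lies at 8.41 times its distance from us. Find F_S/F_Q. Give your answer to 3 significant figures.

0.170

F = L/(4πd²), so F_S/F_Q = (L_S/L_Q) / (d_S/d_Q)²
= 12.0 / (8.41)² = 12.0 / 70.73 = 0.1697.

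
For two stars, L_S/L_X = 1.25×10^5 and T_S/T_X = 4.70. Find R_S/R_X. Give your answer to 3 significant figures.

L ∝ R²T⁴ gives R ∝ √L / T², so
R_S/R_X = √(1.25×10^5) / (4.70)² = 353.6 / 22.09 = 16.01.

16.0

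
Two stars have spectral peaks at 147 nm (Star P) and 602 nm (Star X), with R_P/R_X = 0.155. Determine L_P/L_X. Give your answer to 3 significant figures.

6.76

Wien's law gives T ∝ 1/λ_max, so T_P/T_X = λ_X/λ_P = 602/147 = 4.095.
Then L ∝ R²T⁴ gives L_P/L_X = (0.155)² × (4.095)⁴ = 0.02403 × 281.3 = 6.757.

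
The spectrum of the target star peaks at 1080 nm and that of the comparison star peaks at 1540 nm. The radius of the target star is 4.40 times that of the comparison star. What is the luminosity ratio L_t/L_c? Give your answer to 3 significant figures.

80.0

Wien's law gives T ∝ 1/λ_max, so T_t/T_c = λ_c/λ_t = 1540/1080 = 1.426.
Then L ∝ R²T⁴ gives L_t/L_c = (4.40)² × (1.426)⁴ = 19.36 × 4.134 = 80.04.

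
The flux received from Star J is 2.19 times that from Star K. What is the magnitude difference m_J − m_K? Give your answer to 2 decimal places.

m_J − m_K = −2.5 log₁₀(F_J/F_K) = −2.5 log₁₀(2.19) = −2.5 × (0.340) = -0.851.

-0.85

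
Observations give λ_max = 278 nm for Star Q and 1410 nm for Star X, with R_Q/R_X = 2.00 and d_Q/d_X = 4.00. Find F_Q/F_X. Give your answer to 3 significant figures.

Wien's law: T_Q/T_X = λ_X/λ_Q = 1410/278 = 5.072.
L_Q/L_X = (R_Q/R_X)²(T_Q/T_X)⁴ = (2.00)²(5.072)⁴ = 2647.
F_Q/F_X = (L_Q/L_X)/(d_Q/d_X)² = 2647/(4.00)² = 165.4.

165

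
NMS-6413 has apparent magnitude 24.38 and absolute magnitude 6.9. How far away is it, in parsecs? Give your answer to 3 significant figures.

3.13×10^4 pc

m − M = 5 log₁₀(d/10 pc)
24.38 − (6.9) = 17.48 = 5 log₁₀(d/10)
d = 10 × 10^(17.48/5) = 10 × 10^3.496 = 3.133×10^4 pc.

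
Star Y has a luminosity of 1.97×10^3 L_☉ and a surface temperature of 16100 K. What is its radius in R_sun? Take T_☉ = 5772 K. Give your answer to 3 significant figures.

R/R_☉ = √(L/L_☉) / (T/T_☉)² = √(1.97×10^3) / (2.789)²
       = 44.38 / 7.780 = 5.705.

5.70 R_sun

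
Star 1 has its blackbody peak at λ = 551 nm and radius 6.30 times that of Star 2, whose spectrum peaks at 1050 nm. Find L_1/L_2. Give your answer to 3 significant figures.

Wien's law gives T ∝ 1/λ_max, so T_1/T_2 = λ_2/λ_1 = 1050/551 = 1.906.
Then L ∝ R²T⁴ gives L_1/L_2 = (6.30)² × (1.906)⁴ = 39.69 × 13.19 = 523.4.

523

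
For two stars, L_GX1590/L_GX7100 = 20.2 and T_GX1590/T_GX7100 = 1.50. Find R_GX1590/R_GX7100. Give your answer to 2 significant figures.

2.0

L ∝ R²T⁴ gives R ∝ √L / T², so
R_GX1590/R_GX7100 = √(20.2) / (1.50)² = 4.494 / 2.250 = 1.998.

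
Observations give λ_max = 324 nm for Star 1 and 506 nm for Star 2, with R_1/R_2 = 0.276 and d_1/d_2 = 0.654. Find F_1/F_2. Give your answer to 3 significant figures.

Wien's law: T_1/T_2 = λ_2/λ_1 = 506/324 = 1.562.
L_1/L_2 = (R_1/R_2)²(T_1/T_2)⁴ = (0.276)²(1.562)⁴ = 0.4531.
F_1/F_2 = (L_1/L_2)/(d_1/d_2)² = 0.4531/(0.654)² = 1.059.

1.06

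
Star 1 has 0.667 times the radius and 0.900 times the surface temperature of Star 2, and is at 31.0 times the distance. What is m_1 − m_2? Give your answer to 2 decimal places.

8.79

L_1/L_2 = (0.667)²(0.900)⁴ = 0.2919.
F_1/F_2 = (L_1/L_2)/(d_1/d_2)² = 0.2919/961.0 = 3.037×10^-4.
m_1 − m_2 = −2.5 log₁₀(3.037×10^-4) = 8.79.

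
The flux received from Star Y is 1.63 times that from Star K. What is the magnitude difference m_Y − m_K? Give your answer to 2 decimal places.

-0.53

m_Y − m_K = −2.5 log₁₀(F_Y/F_K) = −2.5 log₁₀(1.63) = −2.5 × (0.212) = -0.530.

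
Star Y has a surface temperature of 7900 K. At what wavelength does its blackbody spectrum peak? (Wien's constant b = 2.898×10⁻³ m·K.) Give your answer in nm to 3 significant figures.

367 nm

λ_max = b/T = 2.898×10⁻³ / 7900 = 3.67×10^-7 m = 366.8 nm.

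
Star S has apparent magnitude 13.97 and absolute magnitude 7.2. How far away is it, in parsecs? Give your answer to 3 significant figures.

226 pc

m − M = 5 log₁₀(d/10 pc)
13.97 − (7.2) = 6.77 = 5 log₁₀(d/10)
d = 10 × 10^(6.77/5) = 10 × 10^1.354 = 225.9 pc.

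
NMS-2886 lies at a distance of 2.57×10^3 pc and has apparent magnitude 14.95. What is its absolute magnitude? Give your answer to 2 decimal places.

2.90

M = m − 5 log₁₀(d/10 pc) = 14.95 − 5 log₁₀(2.57×10^3/10)
  = 14.95 − 5 × 2.410 = 14.95 − 12.05 = 2.90.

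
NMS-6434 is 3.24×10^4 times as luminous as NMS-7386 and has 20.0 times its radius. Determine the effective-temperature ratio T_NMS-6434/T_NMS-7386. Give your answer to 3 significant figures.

3.00

L ∝ R²T⁴ gives T ∝ (L/R²)^(1/4), so
T_NMS-6434/T_NMS-7386 = (3.24×10^4 / 20.0²)^(1/4) = (81.00)^(1/4) = 3.000.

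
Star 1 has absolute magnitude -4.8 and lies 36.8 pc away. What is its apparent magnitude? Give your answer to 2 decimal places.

m = M + 5 log₁₀(d/10 pc) = -4.8 + 5 log₁₀(36.8/10)
  = -4.8 + 5 × 0.566 = -4.8 + 2.83 = -1.97.

-1.97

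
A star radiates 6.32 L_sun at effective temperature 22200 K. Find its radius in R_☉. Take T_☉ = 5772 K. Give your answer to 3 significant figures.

0.170 R_☉

R/R_☉ = √(L/L_☉) / (T/T_☉)² = √(6.32) / (3.846)²
       = 2.514 / 14.79 = 0.1699.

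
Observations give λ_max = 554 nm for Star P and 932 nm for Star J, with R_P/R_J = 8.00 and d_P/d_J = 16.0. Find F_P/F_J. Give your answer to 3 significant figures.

2.00

Wien's law: T_P/T_J = λ_J/λ_P = 932/554 = 1.682.
L_P/L_J = (R_P/R_J)²(T_P/T_J)⁴ = (8.00)²(1.682)⁴ = 512.6.
F_P/F_J = (L_P/L_J)/(d_P/d_J)² = 512.6/(16.0)² = 2.002.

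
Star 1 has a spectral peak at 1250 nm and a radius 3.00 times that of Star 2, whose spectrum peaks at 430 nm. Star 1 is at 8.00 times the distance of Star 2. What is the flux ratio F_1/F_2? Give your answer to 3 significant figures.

Wien's law: T_1/T_2 = λ_2/λ_1 = 430/1250 = 0.3440.
L_1/L_2 = (R_1/R_2)²(T_1/T_2)⁴ = (3.00)²(0.3440)⁴ = 0.1260.
F_1/F_2 = (L_1/L_2)/(d_1/d_2)² = 0.1260/(8.00)² = 0.001969.

0.00197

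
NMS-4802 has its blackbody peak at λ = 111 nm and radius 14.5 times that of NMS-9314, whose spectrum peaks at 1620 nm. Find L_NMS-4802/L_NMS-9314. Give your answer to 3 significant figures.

Wien's law gives T ∝ 1/λ_max, so T_NMS-4802/T_NMS-9314 = λ_NMS-9314/λ_NMS-4802 = 1620/111 = 14.59.
Then L ∝ R²T⁴ gives L_NMS-4802/L_NMS-9314 = (14.5)² × (14.59)⁴ = 210.2 × 4.537×10^4 = 9.539×10^6.

9.54×10^6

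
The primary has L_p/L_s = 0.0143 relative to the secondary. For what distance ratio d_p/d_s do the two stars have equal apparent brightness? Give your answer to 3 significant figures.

0.120

Equal flux requires L_p/d_p² = L_s/d_s², so d_p/d_s = √(L_p/L_s)
= √(0.0143) = 0.1196.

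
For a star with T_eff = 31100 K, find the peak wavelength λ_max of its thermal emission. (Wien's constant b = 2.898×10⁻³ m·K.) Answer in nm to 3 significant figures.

λ_max = b/T = 2.898×10⁻³ / 31100 = 9.32×10^-8 m = 93.18 nm.

93.2 nm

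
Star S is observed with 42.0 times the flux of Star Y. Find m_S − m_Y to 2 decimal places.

-4.06

m_S − m_Y = −2.5 log₁₀(F_S/F_Y) = −2.5 log₁₀(42.0) = −2.5 × (1.623) = -4.058.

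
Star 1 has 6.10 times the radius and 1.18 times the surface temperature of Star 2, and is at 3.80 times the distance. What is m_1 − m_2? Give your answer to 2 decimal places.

-1.75

L_1/L_2 = (6.10)²(1.18)⁴ = 72.14.
F_1/F_2 = (L_1/L_2)/(d_1/d_2)² = 72.14/14.44 = 4.996.
m_1 − m_2 = −2.5 log₁₀(4.996) = -1.75.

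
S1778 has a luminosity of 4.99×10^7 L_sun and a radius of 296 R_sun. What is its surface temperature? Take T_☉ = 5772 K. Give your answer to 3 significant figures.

T/T_☉ = (L/L_☉)^(1/4) / (R/R_☉)^(1/2)
T = 5772 × (4.99×10^7)^(1/4) / √(296) = 5772 × 84.05 / 17.20 = 2.820×10^4 K.

2.82×10^4 K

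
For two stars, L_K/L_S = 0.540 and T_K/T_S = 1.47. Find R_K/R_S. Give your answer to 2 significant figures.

L ∝ R²T⁴ gives R ∝ √L / T², so
R_K/R_S = √(0.540) / (1.47)² = 0.7348 / 2.161 = 0.3401.

0.34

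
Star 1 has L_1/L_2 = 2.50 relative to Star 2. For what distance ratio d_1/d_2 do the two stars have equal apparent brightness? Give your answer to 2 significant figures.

Equal flux requires L_1/d_1² = L_2/d_2², so d_1/d_2 = √(L_1/L_2)
= √(2.50) = 1.581.

1.6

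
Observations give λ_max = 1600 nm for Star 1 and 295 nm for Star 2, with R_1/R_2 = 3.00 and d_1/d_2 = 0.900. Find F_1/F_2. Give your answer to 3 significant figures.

0.0128

Wien's law: T_1/T_2 = λ_2/λ_1 = 295/1600 = 0.1844.
L_1/L_2 = (R_1/R_2)²(T_1/T_2)⁴ = (3.00)²(0.1844)⁴ = 0.01040.
F_1/F_2 = (L_1/L_2)/(d_1/d_2)² = 0.01040/(0.900)² = 0.01284.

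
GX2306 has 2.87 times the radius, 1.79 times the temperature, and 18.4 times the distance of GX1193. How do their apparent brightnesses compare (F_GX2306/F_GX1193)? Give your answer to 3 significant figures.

0.250

L_GX2306/L_GX1193 = (R_GX2306/R_GX1193)²(T_GX2306/T_GX1193)⁴ = (2.87)² × (1.79)⁴ = 84.56.
F_GX2306/F_GX1193 = (L_GX2306/L_GX1193)/(d_GX2306/d_GX1193)² = 84.56 / (18.4)² = 0.2498.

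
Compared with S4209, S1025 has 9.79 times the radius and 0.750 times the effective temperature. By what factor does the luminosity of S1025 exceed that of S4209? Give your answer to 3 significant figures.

30.3

From the Stefan–Boltzmann law, L ∝ R²T⁴, so
L_S1025/L_S4209 = (R_S1025/R_S4209)² (T_S1025/T_S4209)⁴ = (9.79)² × (0.750)⁴ = 95.84 × 0.3164 = 30.33.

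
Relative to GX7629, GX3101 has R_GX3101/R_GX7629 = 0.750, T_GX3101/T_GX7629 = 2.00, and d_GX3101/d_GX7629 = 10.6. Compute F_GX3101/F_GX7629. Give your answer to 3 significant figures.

L_GX3101/L_GX7629 = (R_GX3101/R_GX7629)²(T_GX3101/T_GX7629)⁴ = (0.750)² × (2.00)⁴ = 9.000.
F_GX3101/F_GX7629 = (L_GX3101/L_GX7629)/(d_GX3101/d_GX7629)² = 9.000 / (10.6)² = 0.08010.

0.0801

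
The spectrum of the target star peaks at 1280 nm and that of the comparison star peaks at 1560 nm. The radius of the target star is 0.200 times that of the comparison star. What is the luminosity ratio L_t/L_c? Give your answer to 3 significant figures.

0.0883

Wien's law gives T ∝ 1/λ_max, so T_t/T_c = λ_c/λ_t = 1560/1280 = 1.219.
Then L ∝ R²T⁴ gives L_t/L_c = (0.200)² × (1.219)⁴ = 0.04000 × 2.206 = 0.08825.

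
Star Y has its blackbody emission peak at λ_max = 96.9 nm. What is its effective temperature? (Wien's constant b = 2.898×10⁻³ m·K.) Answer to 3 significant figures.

2.99×10^4 K

T = b/λ_max = 2.898×10⁻³ / (96.9×10⁻⁹) = 2.991×10^4 K.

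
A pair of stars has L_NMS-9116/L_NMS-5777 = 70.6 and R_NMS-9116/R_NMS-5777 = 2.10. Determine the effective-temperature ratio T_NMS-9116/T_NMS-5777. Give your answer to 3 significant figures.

L ∝ R²T⁴ gives T ∝ (L/R²)^(1/4), so
T_NMS-9116/T_NMS-5777 = (70.6 / 2.10²)^(1/4) = (16.01)^(1/4) = 2.000.

2.00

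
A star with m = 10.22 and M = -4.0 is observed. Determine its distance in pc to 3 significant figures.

m − M = 5 log₁₀(d/10 pc)
10.22 − (-4.0) = 14.22 = 5 log₁₀(d/10)
d = 10 × 10^(14.22/5) = 10 × 10^2.844 = 6982 pc.

6.98×10^3 pc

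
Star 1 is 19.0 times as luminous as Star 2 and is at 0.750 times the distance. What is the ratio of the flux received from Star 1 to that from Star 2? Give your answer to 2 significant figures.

34

F = L/(4πd²), so F_1/F_2 = (L_1/L_2) / (d_1/d_2)²
= 19.0 / (0.750)² = 19.0 / 0.5625 = 33.78.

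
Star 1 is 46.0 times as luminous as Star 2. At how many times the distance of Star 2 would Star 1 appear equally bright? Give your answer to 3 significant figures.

Equal flux requires L_1/d_1² = L_2/d_2², so d_1/d_2 = √(L_1/L_2)
= √(46.0) = 6.782.

6.78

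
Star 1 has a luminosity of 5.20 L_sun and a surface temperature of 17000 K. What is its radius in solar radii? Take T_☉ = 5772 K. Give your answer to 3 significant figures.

R/R_☉ = √(L/L_☉) / (T/T_☉)² = √(5.20) / (2.945)²
       = 2.280 / 8.675 = 0.2629.

0.263 solar radii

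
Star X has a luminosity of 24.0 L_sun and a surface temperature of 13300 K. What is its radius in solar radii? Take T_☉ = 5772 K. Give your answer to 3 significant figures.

R/R_☉ = √(L/L_☉) / (T/T_☉)² = √(24.0) / (2.304)²
       = 4.899 / 5.309 = 0.9227.

0.923 solar radii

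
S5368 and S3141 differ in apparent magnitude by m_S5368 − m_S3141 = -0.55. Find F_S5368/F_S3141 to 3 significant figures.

1.66

F_S5368/F_S3141 = 10^(−(m_S5368 − m_S3141)/2.5) = 10^(0.55/2.5) = 10^0.220 = 1.660.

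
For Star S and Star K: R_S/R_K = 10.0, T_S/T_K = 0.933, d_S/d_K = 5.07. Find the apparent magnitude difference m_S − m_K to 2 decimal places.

-1.17

L_S/L_K = (10.0)²(0.933)⁴ = 75.78.
F_S/F_K = (L_S/L_K)/(d_S/d_K)² = 75.78/25.70 = 2.948.
m_S − m_K = −2.5 log₁₀(2.948) = -1.17.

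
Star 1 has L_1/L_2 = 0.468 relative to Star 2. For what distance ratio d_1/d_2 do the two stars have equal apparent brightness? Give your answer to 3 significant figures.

Equal flux requires L_1/d_1² = L_2/d_2², so d_1/d_2 = √(L_1/L_2)
= √(0.468) = 0.6841.

0.684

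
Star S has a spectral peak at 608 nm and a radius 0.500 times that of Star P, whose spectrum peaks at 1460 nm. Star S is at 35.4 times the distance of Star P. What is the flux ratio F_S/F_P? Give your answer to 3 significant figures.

Wien's law: T_S/T_P = λ_P/λ_S = 1460/608 = 2.401.
L_S/L_P = (R_S/R_P)²(T_S/T_P)⁴ = (0.500)²(2.401)⁴ = 8.313.
F_S/F_P = (L_S/L_P)/(d_S/d_P)² = 8.313/(35.4)² = 0.006633.

0.00663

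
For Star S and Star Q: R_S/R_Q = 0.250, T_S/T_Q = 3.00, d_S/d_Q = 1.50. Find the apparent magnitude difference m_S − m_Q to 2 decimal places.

-0.88

L_S/L_Q = (0.250)²(3.00)⁴ = 5.062.
F_S/F_Q = (L_S/L_Q)/(d_S/d_Q)² = 5.062/2.250 = 2.250.
m_S − m_Q = −2.5 log₁₀(2.250) = -0.88.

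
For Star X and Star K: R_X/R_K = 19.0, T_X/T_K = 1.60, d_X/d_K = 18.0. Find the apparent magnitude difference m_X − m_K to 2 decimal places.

-2.16

L_X/L_K = (19.0)²(1.60)⁴ = 2366.
F_X/F_K = (L_X/L_K)/(d_X/d_K)² = 2366/324.0 = 7.302.
m_X − m_K = −2.5 log₁₀(7.302) = -2.16.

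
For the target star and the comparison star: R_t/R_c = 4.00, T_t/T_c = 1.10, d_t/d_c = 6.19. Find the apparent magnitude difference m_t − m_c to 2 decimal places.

L_t/L_c = (4.00)²(1.10)⁴ = 23.43.
F_t/F_c = (L_t/L_c)/(d_t/d_c)² = 23.43/38.32 = 0.6114.
m_t − m_c = −2.5 log₁₀(0.6114) = 0.53.

0.53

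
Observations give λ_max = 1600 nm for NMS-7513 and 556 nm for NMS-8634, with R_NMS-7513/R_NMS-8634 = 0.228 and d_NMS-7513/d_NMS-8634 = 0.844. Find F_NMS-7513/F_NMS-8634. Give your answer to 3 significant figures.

0.00106

Wien's law: T_NMS-7513/T_NMS-8634 = λ_NMS-8634/λ_NMS-7513 = 556/1600 = 0.3475.
L_NMS-7513/L_NMS-8634 = (R_NMS-7513/R_NMS-8634)²(T_NMS-7513/T_NMS-8634)⁴ = (0.228)²(0.3475)⁴ = 7.580×10^-4.
F_NMS-7513/F_NMS-8634 = (L_NMS-7513/L_NMS-8634)/(d_NMS-7513/d_NMS-8634)² = 7.580×10^-4/(0.844)² = 0.001064.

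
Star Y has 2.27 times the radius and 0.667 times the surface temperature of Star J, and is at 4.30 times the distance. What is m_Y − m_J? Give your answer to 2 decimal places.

L_Y/L_J = (2.27)²(0.667)⁴ = 1.020.
F_Y/F_J = (L_Y/L_J)/(d_Y/d_J)² = 1.020/18.49 = 0.05516.
m_Y − m_J = −2.5 log₁₀(0.05516) = 3.15.

3.15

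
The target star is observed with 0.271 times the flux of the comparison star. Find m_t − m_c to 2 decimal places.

1.42

m_t − m_c = −2.5 log₁₀(F_t/F_c) = −2.5 log₁₀(0.271) = −2.5 × (-0.567) = 1.418.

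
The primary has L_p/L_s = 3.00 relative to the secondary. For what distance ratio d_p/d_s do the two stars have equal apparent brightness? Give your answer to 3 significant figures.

Equal flux requires L_p/d_p² = L_s/d_s², so d_p/d_s = √(L_p/L_s)
= √(3.00) = 1.732.

1.73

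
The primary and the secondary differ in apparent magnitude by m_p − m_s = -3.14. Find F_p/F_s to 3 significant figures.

F_p/F_s = 10^(−(m_p − m_s)/2.5) = 10^(3.14/2.5) = 10^1.256 = 18.03.

18.0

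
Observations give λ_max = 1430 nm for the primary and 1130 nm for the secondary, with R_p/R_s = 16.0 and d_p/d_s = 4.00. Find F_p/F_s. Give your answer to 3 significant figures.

Wien's law: T_p/T_s = λ_s/λ_p = 1130/1430 = 0.7902.
L_p/L_s = (R_p/R_s)²(T_p/T_s)⁴ = (16.0)²(0.7902)⁴ = 99.82.
F_p/F_s = (L_p/L_s)/(d_p/d_s)² = 99.82/(4.00)² = 6.239.

6.24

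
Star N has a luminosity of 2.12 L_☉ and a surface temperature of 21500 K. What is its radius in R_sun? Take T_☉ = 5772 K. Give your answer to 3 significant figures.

0.105 R_sun

R/R_☉ = √(L/L_☉) / (T/T_☉)² = √(2.12) / (3.725)²
       = 1.456 / 13.87 = 0.1049.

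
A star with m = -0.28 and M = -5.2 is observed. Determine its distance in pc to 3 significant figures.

96.4 pc

m − M = 5 log₁₀(d/10 pc)
-0.28 − (-5.2) = 4.92 = 5 log₁₀(d/10)
d = 10 × 10^(4.92/5) = 10 × 10^0.984 = 96.38 pc.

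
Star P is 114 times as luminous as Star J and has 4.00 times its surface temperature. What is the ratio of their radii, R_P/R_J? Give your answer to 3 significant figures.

L ∝ R²T⁴ gives R ∝ √L / T², so
R_P/R_J = √(114) / (4.00)² = 10.68 / 16.00 = 0.6673.

0.667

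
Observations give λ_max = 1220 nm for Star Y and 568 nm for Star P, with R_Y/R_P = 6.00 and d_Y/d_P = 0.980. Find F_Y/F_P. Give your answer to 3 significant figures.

1.76

Wien's law: T_Y/T_P = λ_P/λ_Y = 568/1220 = 0.4656.
L_Y/L_P = (R_Y/R_P)²(T_Y/T_P)⁴ = (6.00)²(0.4656)⁴ = 1.691.
F_Y/F_P = (L_Y/L_P)/(d_Y/d_P)² = 1.691/(0.980)² = 1.761.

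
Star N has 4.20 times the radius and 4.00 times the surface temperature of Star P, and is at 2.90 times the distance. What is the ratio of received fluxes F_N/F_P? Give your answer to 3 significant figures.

L_N/L_P = (R_N/R_P)²(T_N/T_P)⁴ = (4.20)² × (4.00)⁴ = 4516.
F_N/F_P = (L_N/L_P)/(d_N/d_P)² = 4516 / (2.90)² = 537.0.

537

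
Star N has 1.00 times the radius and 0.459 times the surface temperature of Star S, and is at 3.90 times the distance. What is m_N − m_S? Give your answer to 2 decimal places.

6.34

L_N/L_S = (1.00)²(0.459)⁴ = 0.04439.
F_N/F_S = (L_N/L_S)/(d_N/d_S)² = 0.04439/15.21 = 0.002918.
m_N − m_S = −2.5 log₁₀(0.002918) = 6.34.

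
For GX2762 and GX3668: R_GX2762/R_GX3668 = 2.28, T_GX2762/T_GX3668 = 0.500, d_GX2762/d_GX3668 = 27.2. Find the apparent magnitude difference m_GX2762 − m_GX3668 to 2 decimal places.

8.39

L_GX2762/L_GX3668 = (2.28)²(0.500)⁴ = 0.3249.
F_GX2762/F_GX3668 = (L_GX2762/L_GX3668)/(d_GX2762/d_GX3668)² = 0.3249/739.8 = 4.391×10^-4.
m_GX2762 − m_GX3668 = −2.5 log₁₀(4.391×10^-4) = 8.39.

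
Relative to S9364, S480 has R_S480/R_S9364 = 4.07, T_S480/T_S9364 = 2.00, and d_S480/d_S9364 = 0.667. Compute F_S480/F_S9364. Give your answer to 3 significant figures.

596

L_S480/L_S9364 = (R_S480/R_S9364)²(T_S480/T_S9364)⁴ = (4.07)² × (2.00)⁴ = 265.0.
F_S480/F_S9364 = (L_S480/L_S9364)/(d_S480/d_S9364)² = 265.0 / (0.667)² = 595.7.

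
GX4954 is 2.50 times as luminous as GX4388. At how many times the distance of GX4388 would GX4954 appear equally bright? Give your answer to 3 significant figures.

Equal flux requires L_GX4954/d_GX4954² = L_GX4388/d_GX4388², so d_GX4954/d_GX4388 = √(L_GX4954/L_GX4388)
= √(2.50) = 1.581.

1.58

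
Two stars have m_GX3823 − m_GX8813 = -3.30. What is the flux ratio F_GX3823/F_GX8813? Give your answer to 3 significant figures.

20.9

F_GX3823/F_GX8813 = 10^(−(m_GX3823 − m_GX8813)/2.5) = 10^(3.30/2.5) = 10^1.320 = 20.89.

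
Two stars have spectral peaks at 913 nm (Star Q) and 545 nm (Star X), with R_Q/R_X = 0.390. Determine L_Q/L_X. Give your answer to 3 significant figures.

Wien's law gives T ∝ 1/λ_max, so T_Q/T_X = λ_X/λ_Q = 545/913 = 0.5969.
Then L ∝ R²T⁴ gives L_Q/L_X = (0.390)² × (0.5969)⁴ = 0.1521 × 0.1270 = 0.01931.

0.0193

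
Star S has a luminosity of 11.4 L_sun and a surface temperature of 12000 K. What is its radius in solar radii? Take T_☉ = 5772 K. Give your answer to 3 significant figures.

0.781 solar radii

R/R_☉ = √(L/L_☉) / (T/T_☉)² = √(11.4) / (2.079)²
       = 3.376 / 4.322 = 0.7812.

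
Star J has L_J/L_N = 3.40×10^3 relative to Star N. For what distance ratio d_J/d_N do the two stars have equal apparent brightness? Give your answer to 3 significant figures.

Equal flux requires L_J/d_J² = L_N/d_N², so d_J/d_N = √(L_J/L_N)
= √(3.40×10^3) = 58.31.

58.3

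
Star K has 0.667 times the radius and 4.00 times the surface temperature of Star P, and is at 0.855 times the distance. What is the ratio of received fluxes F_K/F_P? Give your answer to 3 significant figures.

156

L_K/L_P = (R_K/R_P)²(T_K/T_P)⁴ = (0.667)² × (4.00)⁴ = 113.9.
F_K/F_P = (L_K/L_P)/(d_K/d_P)² = 113.9 / (0.855)² = 155.8.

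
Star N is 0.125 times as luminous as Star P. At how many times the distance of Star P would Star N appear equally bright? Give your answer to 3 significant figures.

0.354

Equal flux requires L_N/d_N² = L_P/d_P², so d_N/d_P = √(L_N/L_P)
= √(0.125) = 0.3536.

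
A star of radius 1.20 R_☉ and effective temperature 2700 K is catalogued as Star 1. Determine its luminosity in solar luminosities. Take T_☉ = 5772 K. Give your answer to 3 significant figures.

0.0689 solar luminosities

L/L_☉ = (R/R_☉)² (T/T_☉)⁴ = (1.20)² × (2700/5772)⁴
       = 1.440 × (0.4678)⁴ = 1.440 × 0.04788 = 0.06895.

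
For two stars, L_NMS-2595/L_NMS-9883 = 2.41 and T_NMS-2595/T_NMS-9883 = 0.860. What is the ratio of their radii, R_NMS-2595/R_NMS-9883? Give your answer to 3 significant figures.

2.10

L ∝ R²T⁴ gives R ∝ √L / T², so
R_NMS-2595/R_NMS-9883 = √(2.41) / (0.860)² = 1.552 / 0.7396 = 2.099.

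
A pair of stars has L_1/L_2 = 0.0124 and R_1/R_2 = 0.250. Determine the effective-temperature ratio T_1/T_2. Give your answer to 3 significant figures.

0.667

L ∝ R²T⁴ gives T ∝ (L/R²)^(1/4), so
T_1/T_2 = (0.0124 / 0.250²)^(1/4) = (0.1984)^(1/4) = 0.6674.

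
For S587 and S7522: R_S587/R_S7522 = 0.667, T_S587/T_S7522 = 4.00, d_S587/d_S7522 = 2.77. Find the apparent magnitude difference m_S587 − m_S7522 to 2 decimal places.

-2.93

L_S587/L_S7522 = (0.667)²(4.00)⁴ = 113.9.
F_S587/F_S7522 = (L_S587/L_S7522)/(d_S587/d_S7522)² = 113.9/7.673 = 14.84.
m_S587 − m_S7522 = −2.5 log₁₀(14.84) = -2.93.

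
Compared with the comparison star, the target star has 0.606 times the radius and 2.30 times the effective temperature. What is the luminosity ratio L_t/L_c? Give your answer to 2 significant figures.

10

From the Stefan–Boltzmann law, L ∝ R²T⁴, so
L_t/L_c = (R_t/R_c)² (T_t/T_c)⁴ = (0.606)² × (2.30)⁴ = 0.3672 × 27.98 = 10.28.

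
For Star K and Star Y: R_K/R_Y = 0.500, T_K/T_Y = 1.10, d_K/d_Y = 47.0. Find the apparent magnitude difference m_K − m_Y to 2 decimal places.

L_K/L_Y = (0.500)²(1.10)⁴ = 0.3660.
F_K/F_Y = (L_K/L_Y)/(d_K/d_Y)² = 0.3660/2209 = 1.657×10^-4.
m_K − m_Y = −2.5 log₁₀(1.657×10^-4) = 9.45.

9.45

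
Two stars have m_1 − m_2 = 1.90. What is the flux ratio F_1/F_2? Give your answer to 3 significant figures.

F_1/F_2 = 10^(−(m_1 − m_2)/2.5) = 10^(-1.90/2.5) = 10^-0.760 = 0.1738.

0.174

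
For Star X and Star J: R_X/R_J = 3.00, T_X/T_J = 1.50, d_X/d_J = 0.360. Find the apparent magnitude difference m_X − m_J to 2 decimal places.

L_X/L_J = (3.00)²(1.50)⁴ = 45.56.
F_X/F_J = (L_X/L_J)/(d_X/d_J)² = 45.56/0.1296 = 351.6.
m_X − m_J = −2.5 log₁₀(351.6) = -6.37.

-6.37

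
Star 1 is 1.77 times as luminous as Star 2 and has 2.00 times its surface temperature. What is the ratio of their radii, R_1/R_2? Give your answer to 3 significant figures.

L ∝ R²T⁴ gives R ∝ √L / T², so
R_1/R_2 = √(1.77) / (2.00)² = 1.330 / 4.000 = 0.3326.

0.333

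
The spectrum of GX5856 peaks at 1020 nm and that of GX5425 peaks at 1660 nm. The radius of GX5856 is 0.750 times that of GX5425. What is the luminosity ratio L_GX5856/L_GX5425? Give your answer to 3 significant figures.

Wien's law gives T ∝ 1/λ_max, so T_GX5856/T_GX5425 = λ_GX5425/λ_GX5856 = 1660/1020 = 1.627.
Then L ∝ R²T⁴ gives L_GX5856/L_GX5425 = (0.750)² × (1.627)⁴ = 0.5625 × 7.015 = 3.946.

3.95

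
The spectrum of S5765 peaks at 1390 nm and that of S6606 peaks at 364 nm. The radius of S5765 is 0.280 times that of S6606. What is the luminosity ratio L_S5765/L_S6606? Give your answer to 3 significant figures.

3.69×10^-4

Wien's law gives T ∝ 1/λ_max, so T_S5765/T_S6606 = λ_S6606/λ_S5765 = 364/1390 = 0.2619.
Then L ∝ R²T⁴ gives L_S5765/L_S6606 = (0.280)² × (0.2619)⁴ = 0.07840 × 0.004703 = 3.687×10^-4.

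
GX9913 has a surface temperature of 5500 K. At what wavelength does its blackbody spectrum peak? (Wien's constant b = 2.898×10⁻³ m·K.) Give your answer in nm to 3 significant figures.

λ_max = b/T = 2.898×10⁻³ / 5500 = 5.27×10^-7 m = 526.9 nm.

527 nm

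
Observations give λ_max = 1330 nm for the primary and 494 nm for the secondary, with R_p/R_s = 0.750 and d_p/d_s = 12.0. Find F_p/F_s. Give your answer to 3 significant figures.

7.43×10^-5

Wien's law: T_p/T_s = λ_s/λ_p = 494/1330 = 0.3714.
L_p/L_s = (R_p/R_s)²(T_p/T_s)⁴ = (0.750)²(0.3714)⁴ = 0.01071.
F_p/F_s = (L_p/L_s)/(d_p/d_s)² = 0.01071/(12.0)² = 7.435×10^-5.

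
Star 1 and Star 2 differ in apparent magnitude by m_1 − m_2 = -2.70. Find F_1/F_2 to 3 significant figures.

12.0

F_1/F_2 = 10^(−(m_1 − m_2)/2.5) = 10^(2.70/2.5) = 10^1.080 = 12.02.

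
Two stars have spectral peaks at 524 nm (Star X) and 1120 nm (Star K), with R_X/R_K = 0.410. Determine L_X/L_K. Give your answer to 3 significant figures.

Wien's law gives T ∝ 1/λ_max, so T_X/T_K = λ_K/λ_X = 1120/524 = 2.137.
Then L ∝ R²T⁴ gives L_X/L_K = (0.410)² × (2.137)⁴ = 0.1681 × 20.87 = 3.508.

3.51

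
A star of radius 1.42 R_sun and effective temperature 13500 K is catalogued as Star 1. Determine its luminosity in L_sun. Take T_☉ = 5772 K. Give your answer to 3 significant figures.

L/L_☉ = (R/R_☉)² (T/T_☉)⁴ = (1.42)² × (13500/5772)⁴
       = 2.016 × (2.339)⁴ = 2.016 × 29.92 = 60.34.

60.3 L_sun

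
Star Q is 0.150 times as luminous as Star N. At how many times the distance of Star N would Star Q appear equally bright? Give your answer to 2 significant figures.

0.39

Equal flux requires L_Q/d_Q² = L_N/d_N², so d_Q/d_N = √(L_Q/L_N)
= √(0.150) = 0.3873.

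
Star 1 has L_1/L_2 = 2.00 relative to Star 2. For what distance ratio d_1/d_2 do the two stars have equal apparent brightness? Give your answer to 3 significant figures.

1.41

Equal flux requires L_1/d_1² = L_2/d_2², so d_1/d_2 = √(L_1/L_2)
= √(2.00) = 1.414.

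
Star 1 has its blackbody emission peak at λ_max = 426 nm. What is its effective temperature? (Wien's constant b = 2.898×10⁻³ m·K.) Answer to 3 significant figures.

T = b/λ_max = 2.898×10⁻³ / (426×10⁻⁹) = 6803 K.

6.80×10^3 K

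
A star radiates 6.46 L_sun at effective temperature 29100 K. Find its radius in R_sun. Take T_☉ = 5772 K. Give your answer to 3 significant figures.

0.100 R_sun

R/R_☉ = √(L/L_☉) / (T/T_☉)² = √(6.46) / (5.042)²
       = 2.542 / 25.42 = 0.1000.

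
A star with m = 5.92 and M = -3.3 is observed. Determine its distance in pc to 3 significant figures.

m − M = 5 log₁₀(d/10 pc)
5.92 − (-3.3) = 9.22 = 5 log₁₀(d/10)
d = 10 × 10^(9.22/5) = 10 × 10^1.844 = 698.2 pc.

698 pc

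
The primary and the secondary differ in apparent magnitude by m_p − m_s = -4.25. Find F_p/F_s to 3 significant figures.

F_p/F_s = 10^(−(m_p − m_s)/2.5) = 10^(4.25/2.5) = 10^1.700 = 50.12.

50.1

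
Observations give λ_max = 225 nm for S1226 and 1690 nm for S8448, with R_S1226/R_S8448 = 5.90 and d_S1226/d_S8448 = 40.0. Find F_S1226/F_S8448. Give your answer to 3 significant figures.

Wien's law: T_S1226/T_S8448 = λ_S8448/λ_S1226 = 1690/225 = 7.511.
L_S1226/L_S8448 = (R_S1226/R_S8448)²(T_S1226/T_S8448)⁴ = (5.90)²(7.511)⁴ = 1.108×10^5.
F_S1226/F_S8448 = (L_S1226/L_S8448)/(d_S1226/d_S8448)² = 1.108×10^5/(40.0)² = 69.25.

69.2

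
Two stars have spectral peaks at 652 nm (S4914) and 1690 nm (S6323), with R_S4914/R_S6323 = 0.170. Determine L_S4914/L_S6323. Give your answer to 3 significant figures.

1.30

Wien's law gives T ∝ 1/λ_max, so T_S4914/T_S6323 = λ_S6323/λ_S4914 = 1690/652 = 2.592.
Then L ∝ R²T⁴ gives L_S4914/L_S6323 = (0.170)² × (2.592)⁴ = 0.02890 × 45.14 = 1.305.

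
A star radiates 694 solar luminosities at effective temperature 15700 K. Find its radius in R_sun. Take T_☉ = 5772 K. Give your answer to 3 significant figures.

3.56 R_sun

R/R_☉ = √(L/L_☉) / (T/T_☉)² = √(694) / (2.720)²
       = 26.34 / 7.399 = 3.561.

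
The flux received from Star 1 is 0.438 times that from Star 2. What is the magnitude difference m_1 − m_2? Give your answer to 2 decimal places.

0.90

m_1 − m_2 = −2.5 log₁₀(F_1/F_2) = −2.5 log₁₀(0.438) = −2.5 × (-0.359) = 0.896.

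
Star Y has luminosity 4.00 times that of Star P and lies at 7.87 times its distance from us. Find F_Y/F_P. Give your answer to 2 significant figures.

F = L/(4πd²), so F_Y/F_P = (L_Y/L_P) / (d_Y/d_P)²
= 4.00 / (7.87)² = 4.00 / 61.94 = 0.06458.

0.065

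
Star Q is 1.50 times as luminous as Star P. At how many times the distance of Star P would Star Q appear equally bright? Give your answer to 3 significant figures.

1.22

Equal flux requires L_Q/d_Q² = L_P/d_P², so d_Q/d_P = √(L_Q/L_P)
= √(1.50) = 1.225.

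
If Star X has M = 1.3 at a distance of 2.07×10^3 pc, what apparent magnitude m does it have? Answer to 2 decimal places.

12.88

m = M + 5 log₁₀(d/10 pc) = 1.3 + 5 log₁₀(2.07×10^3/10)
  = 1.3 + 5 × 2.316 = 1.3 + 11.58 = 12.88.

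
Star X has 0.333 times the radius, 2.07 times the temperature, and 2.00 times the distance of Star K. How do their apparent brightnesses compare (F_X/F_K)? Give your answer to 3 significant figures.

0.509

L_X/L_K = (R_X/R_K)²(T_X/T_K)⁴ = (0.333)² × (2.07)⁴ = 2.036.
F_X/F_K = (L_X/L_K)/(d_X/d_K)² = 2.036 / (2.00)² = 0.5090.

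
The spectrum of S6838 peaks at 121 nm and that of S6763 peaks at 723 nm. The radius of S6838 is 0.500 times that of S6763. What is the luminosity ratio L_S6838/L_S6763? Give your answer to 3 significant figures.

Wien's law gives T ∝ 1/λ_max, so T_S6838/T_S6763 = λ_S6763/λ_S6838 = 723/121 = 5.975.
Then L ∝ R²T⁴ gives L_S6838/L_S6763 = (0.500)² × (5.975)⁴ = 0.2500 × 1275 = 318.7.

319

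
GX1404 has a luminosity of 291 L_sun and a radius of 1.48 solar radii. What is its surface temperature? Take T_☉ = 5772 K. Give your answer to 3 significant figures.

1.96×10^4 K

T/T_☉ = (L/L_☉)^(1/4) / (R/R_☉)^(1/2)
T = 5772 × (291)^(1/4) / √(1.48) = 5772 × 4.130 / 1.217 = 1.960×10^4 K.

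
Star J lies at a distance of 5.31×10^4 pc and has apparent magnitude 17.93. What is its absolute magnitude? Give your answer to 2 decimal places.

-0.70

M = m − 5 log₁₀(d/10 pc) = 17.93 − 5 log₁₀(5.31×10^4/10)
  = 17.93 − 5 × 3.725 = 17.93 − 18.63 = -0.70.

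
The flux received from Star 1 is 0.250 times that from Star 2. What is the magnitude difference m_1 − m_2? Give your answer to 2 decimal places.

m_1 − m_2 = −2.5 log₁₀(F_1/F_2) = −2.5 log₁₀(0.250) = −2.5 × (-0.602) = 1.505.

1.51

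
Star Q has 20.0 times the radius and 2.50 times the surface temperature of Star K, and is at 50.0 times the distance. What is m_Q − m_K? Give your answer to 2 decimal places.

-1.99

L_Q/L_K = (20.0)²(2.50)⁴ = 1.562×10^4.
F_Q/F_K = (L_Q/L_K)/(d_Q/d_K)² = 1.562×10^4/2500 = 6.250.
m_Q − m_K = −2.5 log₁₀(6.250) = -1.99.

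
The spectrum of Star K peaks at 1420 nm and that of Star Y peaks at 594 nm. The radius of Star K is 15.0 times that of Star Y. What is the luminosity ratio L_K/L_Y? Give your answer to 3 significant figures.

Wien's law gives T ∝ 1/λ_max, so T_K/T_Y = λ_Y/λ_K = 594/1420 = 0.4183.
Then L ∝ R²T⁴ gives L_K/L_Y = (15.0)² × (0.4183)⁴ = 225.0 × 0.03062 = 6.889.

6.89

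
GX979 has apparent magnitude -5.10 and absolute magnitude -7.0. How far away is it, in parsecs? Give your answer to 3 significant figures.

m − M = 5 log₁₀(d/10 pc)
-5.10 − (-7.0) = 1.90 = 5 log₁₀(d/10)
d = 10 × 10^(1.90/5) = 10 × 10^0.380 = 23.99 pc.

24.0 pc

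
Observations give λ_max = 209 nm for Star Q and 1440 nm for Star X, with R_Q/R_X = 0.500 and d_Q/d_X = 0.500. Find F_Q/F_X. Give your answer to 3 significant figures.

Wien's law: T_Q/T_X = λ_X/λ_Q = 1440/209 = 6.890.
L_Q/L_X = (R_Q/R_X)²(T_Q/T_X)⁴ = (0.500)²(6.890)⁴ = 563.4.
F_Q/F_X = (L_Q/L_X)/(d_Q/d_X)² = 563.4/(0.500)² = 2254.

2.25×10^3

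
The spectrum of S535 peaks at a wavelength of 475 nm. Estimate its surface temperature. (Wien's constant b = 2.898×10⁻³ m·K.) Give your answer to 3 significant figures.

6.10×10^3 K

T = b/λ_max = 2.898×10⁻³ / (475×10⁻⁹) = 6101 K.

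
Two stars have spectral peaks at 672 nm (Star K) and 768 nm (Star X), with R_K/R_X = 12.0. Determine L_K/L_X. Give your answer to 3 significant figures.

Wien's law gives T ∝ 1/λ_max, so T_K/T_X = λ_X/λ_K = 768/672 = 1.143.
Then L ∝ R²T⁴ gives L_K/L_X = (12.0)² × (1.143)⁴ = 144.0 × 1.706 = 245.7.

246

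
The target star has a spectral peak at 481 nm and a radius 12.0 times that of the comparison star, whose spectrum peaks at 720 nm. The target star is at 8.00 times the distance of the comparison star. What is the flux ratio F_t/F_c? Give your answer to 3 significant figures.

Wien's law: T_t/T_c = λ_c/λ_t = 720/481 = 1.497.
L_t/L_c = (R_t/R_c)²(T_t/T_c)⁴ = (12.0)²(1.497)⁴ = 723.0.
F_t/F_c = (L_t/L_c)/(d_t/d_c)² = 723.0/(8.00)² = 11.30.

11.3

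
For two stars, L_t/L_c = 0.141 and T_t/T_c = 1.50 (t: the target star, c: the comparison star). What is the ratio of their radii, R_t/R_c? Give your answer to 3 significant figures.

0.167

L ∝ R²T⁴ gives R ∝ √L / T², so
R_t/R_c = √(0.141) / (1.50)² = 0.3755 / 2.250 = 0.1669.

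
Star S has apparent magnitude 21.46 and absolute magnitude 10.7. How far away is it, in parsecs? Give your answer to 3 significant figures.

m − M = 5 log₁₀(d/10 pc)
21.46 − (10.7) = 10.76 = 5 log₁₀(d/10)
d = 10 × 10^(10.76/5) = 10 × 10^2.152 = 1419 pc.

1.42×10^3 pc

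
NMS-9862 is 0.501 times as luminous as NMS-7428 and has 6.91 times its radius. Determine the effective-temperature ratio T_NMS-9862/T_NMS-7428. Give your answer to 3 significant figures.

L ∝ R²T⁴ gives T ∝ (L/R²)^(1/4), so
T_NMS-9862/T_NMS-7428 = (0.501 / 6.91²)^(1/4) = (0.01049)^(1/4) = 0.3201.

0.320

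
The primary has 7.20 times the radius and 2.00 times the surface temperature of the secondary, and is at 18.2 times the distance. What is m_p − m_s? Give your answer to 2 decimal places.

L_p/L_s = (7.20)²(2.00)⁴ = 829.4.
F_p/F_s = (L_p/L_s)/(d_p/d_s)² = 829.4/331.2 = 2.504.
m_p − m_s = −2.5 log₁₀(2.504) = -1.00.

-1.00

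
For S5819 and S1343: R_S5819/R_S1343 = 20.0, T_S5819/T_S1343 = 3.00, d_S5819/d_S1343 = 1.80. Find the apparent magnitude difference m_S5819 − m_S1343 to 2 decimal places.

L_S5819/L_S1343 = (20.0)²(3.00)⁴ = 3.240×10^4.
F_S5819/F_S1343 = (L_S5819/L_S1343)/(d_S5819/d_S1343)² = 3.240×10^4/3.240 = 1.000×10^4.
m_S5819 − m_S1343 = −2.5 log₁₀(1.000×10^4) = -10.00.

-10.00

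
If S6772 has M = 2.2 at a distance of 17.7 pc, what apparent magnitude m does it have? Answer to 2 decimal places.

3.44

m = M + 5 log₁₀(d/10 pc) = 2.2 + 5 log₁₀(17.7/10)
  = 2.2 + 5 × 0.248 = 2.2 + 1.24 = 3.44.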